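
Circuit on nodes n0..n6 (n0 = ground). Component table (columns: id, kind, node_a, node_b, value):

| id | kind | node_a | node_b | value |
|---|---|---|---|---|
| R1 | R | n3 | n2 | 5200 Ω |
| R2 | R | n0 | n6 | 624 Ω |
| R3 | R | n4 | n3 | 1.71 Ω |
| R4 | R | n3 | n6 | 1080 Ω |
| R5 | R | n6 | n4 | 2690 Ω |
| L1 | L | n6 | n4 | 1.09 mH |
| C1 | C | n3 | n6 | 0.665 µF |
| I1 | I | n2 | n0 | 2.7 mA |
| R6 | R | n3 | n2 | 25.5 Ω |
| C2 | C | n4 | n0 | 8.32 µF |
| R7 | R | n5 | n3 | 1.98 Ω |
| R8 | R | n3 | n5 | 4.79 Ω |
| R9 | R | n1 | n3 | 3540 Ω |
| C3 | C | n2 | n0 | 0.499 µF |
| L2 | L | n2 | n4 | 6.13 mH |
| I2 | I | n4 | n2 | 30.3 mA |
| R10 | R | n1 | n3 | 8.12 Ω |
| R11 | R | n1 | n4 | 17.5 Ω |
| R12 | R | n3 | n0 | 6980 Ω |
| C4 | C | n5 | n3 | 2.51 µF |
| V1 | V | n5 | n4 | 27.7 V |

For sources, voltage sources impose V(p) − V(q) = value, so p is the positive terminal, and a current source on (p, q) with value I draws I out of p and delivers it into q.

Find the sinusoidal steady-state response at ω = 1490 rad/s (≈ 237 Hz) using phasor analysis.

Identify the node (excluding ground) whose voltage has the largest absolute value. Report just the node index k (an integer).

MNA unknowns: 6 node voltages V₁..V_6 plus 1 source current (V1)
R1: Y=0.0001923+0.000j on G[3,2]
R2: Y=0.001603+0.000j on G[0,6]
R3: Y=0.5848+0.000j on G[4,3]
R4: Y=0.0009259+0.000j on G[3,6]
R5: Y=0.0003717+0.000j on G[6,4]
L1: Y=0.000-0.6157j on G[6,4]
C1: Y=0.000+0.0009908j on G[3,6]
I1: z[2]−=0.0027, z[0]+=0.0027
R6: Y=0.03922+0.000j on G[3,2]
C2: Y=0.000+0.01240j on G[4,0]
R7: Y=0.5051+0.000j on G[5,3]
R8: Y=0.2088+0.000j on G[3,5]
R9: Y=0.0002825+0.000j on G[1,3]
C3: Y=0.000+0.0007435j on G[2,0]
L2: Y=0.000-0.1095j on G[2,4]
I2: z[4]−=0.0303, z[2]+=0.0303
R10: Y=0.1232+0.000j on G[1,3]
R11: Y=0.05714+0.000j on G[1,4]
R12: Y=0.0001433+0.000j on G[3,0]
C4: Y=0.000+0.003740j on G[5,3]
V1: row V5−V4=27.7, i_V1 at 5,4
solve → V1=9.731+0.1828j, V2=1.589+4.926j, V3=14.29+0.2348j, V4=-0.1099+0.07025j, V5=27.59+0.07025j, V6=-0.1331+0.09207j
aux → i_V1=-9.497+0.06773j

5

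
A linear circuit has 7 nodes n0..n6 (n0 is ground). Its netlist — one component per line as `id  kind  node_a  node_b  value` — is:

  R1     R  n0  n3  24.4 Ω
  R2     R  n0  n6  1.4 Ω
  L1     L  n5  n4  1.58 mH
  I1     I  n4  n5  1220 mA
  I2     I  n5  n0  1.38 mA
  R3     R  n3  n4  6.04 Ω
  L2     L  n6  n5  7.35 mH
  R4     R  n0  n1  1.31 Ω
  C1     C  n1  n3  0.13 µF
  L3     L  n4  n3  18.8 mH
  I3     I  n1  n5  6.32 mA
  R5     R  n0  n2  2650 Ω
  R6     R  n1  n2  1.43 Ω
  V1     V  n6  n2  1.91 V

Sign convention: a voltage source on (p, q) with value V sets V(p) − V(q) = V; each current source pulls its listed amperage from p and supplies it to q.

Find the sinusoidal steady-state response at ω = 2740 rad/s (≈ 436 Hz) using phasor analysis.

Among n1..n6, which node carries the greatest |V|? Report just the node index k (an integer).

4

MNA unknowns: 6 node voltages V₁..V_6 plus 1 source current (V1)
R1: Y=0.04098+0.000j on G[0,3]
R2: Y=0.7143+0.000j on G[0,6]
L1: Y=0.000-0.2310j on G[5,4]
I1: z[4]−=1.22, z[5]+=1.22
I2: z[5]−=0.00138, z[0]+=0.00138
R3: Y=0.1656+0.000j on G[3,4]
L2: Y=0.000-0.04965j on G[6,5]
R4: Y=0.7634+0.000j on G[0,1]
C1: Y=0.000+0.0003562j on G[1,3]
L3: Y=0.000-0.01941j on G[4,3]
I3: z[1]−=0.00632, z[5]+=0.00632
R5: Y=0.0003774+0.000j on G[0,2]
R6: Y=0.6993+0.000j on G[1,2]
V1: row V6−V2=1.91, i_V1 at 6,2
solve → V1=-0.5766+0.04891j, V2=-1.198+0.1029j, V3=-1.683-2.705j, V4=-2.011-3.415j, V5=-1.529+1.572j, V6=0.7115+0.1029j
aux → i_V1=-0.4353+0.03777j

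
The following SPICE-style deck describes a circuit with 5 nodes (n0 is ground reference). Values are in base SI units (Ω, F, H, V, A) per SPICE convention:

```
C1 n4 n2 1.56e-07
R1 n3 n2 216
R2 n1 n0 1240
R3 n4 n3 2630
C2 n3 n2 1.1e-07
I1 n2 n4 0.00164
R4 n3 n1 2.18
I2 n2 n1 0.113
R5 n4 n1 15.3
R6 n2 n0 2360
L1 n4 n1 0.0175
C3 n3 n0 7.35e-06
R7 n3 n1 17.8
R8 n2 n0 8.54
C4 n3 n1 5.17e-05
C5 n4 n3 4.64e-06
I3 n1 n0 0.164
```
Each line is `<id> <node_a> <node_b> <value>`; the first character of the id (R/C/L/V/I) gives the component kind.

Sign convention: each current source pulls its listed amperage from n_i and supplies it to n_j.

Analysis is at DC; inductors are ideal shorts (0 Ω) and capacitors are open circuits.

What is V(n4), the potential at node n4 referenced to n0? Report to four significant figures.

Element admittances at DC:
  Y(C1) = 0.000 S between n4,n2
  Y(R1) = 0.004630 S between n3,n2
  Y(R2) = 0.0008065 S between n1,n0
  Y(R3) = 0.0003802 S between n4,n3
  Y(C2) = 0.000 S between n3,n2
  I1: injects 0.00164 A into n4 (from n2)
  Y(R4) = 0.4587 S between n3,n1
  I2: injects 0.113 A into n1 (from n2)
  Y(R5) = 0.06536 S between n4,n1
  Y(R6) = 0.0004237 S between n2,n0
  L1: short n4↔n1 (DC inductor)
  Y(C3) = 0.000 S between n3,n0
  Y(R7) = 0.05618 S between n3,n1
  Y(R8) = 0.1171 S between n2,n0
  Y(C4) = 0.000 S between n3,n1
  Y(C5) = 0.000 S between n4,n3
  I3: injects 0.164 A into n0 (from n1)
Assemble and solve the 5×5 MNA system:
  V(n1)=-10.28  V(n2)=-1.325  V(n3)=-10.20  V(n4)=-10.28
  i(L1)=0.001670

-10.28 V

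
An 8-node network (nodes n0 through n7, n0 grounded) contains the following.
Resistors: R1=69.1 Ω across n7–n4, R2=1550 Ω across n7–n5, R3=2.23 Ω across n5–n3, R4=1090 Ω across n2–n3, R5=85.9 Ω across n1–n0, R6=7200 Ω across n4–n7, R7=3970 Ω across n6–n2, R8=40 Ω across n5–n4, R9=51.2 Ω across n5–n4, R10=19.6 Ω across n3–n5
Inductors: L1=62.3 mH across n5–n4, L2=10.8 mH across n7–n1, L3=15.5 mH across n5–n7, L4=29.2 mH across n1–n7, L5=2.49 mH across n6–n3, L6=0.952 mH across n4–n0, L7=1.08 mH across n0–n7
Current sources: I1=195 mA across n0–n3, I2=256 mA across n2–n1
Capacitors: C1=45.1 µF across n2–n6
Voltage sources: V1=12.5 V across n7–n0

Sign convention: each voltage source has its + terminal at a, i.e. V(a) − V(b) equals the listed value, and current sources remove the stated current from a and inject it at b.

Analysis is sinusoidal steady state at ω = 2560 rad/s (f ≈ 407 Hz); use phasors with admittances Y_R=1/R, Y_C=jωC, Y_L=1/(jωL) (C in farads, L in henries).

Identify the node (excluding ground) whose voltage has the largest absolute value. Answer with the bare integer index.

1

Apply KCL at each of the 7 non-ground nodes and solve the resulting linear system.
Node n1: branches {L2, R5, L4, I2} → V_1 = 13.00+2.113j
Node n2: branches {R4, I2, R7, C1} → V_2 = 2.590-4.015j
Node n3: branches {R3, R4, I1, L5, R10} → V_3 = 2.596-4.601j
Node n4: branches {R1, L1, L6, R6, R8, R9} → V_4 = 0.6140+0.5725j
Node n5: branches {R2, L1, R3, L3, R8, R9, R10} → V_5 = 2.718-4.601j
Node n6: branches {L5, R7, C1} → V_6 = 2.599-6.232j
Node n7: branches {R1, R2, L2, L3, L4, L7, R6, V1} → V_7 = 12.50+0.000j
Source currents: i(V1)=-0.1912+4.748j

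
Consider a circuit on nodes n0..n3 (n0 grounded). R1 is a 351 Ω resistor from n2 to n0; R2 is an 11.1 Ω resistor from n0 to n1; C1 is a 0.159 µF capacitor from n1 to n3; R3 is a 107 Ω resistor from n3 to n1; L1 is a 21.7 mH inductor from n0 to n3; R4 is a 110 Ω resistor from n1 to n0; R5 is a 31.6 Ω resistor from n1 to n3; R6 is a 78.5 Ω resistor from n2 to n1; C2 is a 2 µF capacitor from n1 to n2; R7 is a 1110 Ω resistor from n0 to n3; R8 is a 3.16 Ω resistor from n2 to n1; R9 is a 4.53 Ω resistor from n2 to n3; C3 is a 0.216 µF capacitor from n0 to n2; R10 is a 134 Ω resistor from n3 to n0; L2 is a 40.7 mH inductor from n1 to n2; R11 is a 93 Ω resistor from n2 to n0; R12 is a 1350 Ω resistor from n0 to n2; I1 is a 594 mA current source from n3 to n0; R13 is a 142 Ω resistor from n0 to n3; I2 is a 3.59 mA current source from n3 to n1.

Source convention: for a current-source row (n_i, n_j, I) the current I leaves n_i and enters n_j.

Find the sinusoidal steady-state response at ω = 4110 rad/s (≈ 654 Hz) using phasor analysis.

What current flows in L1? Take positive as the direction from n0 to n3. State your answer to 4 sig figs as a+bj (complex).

0.009221-0.07574j A

Element admittances at ω=4110 rad/s:
  Y(R1) = 0.002849+0.000j S between n2,n0
  Y(R2) = 0.09009+0.000j S between n0,n1
  Y(C1) = 0.000+0.0006535j S between n1,n3
  Y(R3) = 0.009346+0.000j S between n3,n1
  Y(L1) = 0.000-0.01121j S between n0,n3
  Y(R4) = 0.009091+0.000j S between n1,n0
  Y(R5) = 0.03165+0.000j S between n1,n3
  Y(R6) = 0.01274+0.000j S between n2,n1
  Y(C2) = 0.000+0.008220j S between n1,n2
  Y(R7) = 0.0009009+0.000j S between n0,n3
  Y(R8) = 0.3165+0.000j S between n2,n1
  Y(R9) = 0.2208+0.000j S between n2,n3
  Y(C3) = 0.000+0.0008878j S between n0,n2
  Y(R10) = 0.007463+0.000j S between n3,n0
  Y(L2) = 0.000-0.005978j S between n1,n2
  Y(R11) = 0.01075+0.000j S between n2,n0
  Y(R12) = 0.0007407+0.000j S between n0,n2
  I1: injects 0.594 A into n0 (from n3)
  Y(R13) = 0.007042+0.000j S between n0,n3
  I2: injects 0.00359 A into n1 (from n3)
Assemble and solve the 3×3 MNA system:
  V(n1)=-4.122-0.5034j  V(n2)=-5.049-0.6038j  V(n3)=-6.755-0.8224j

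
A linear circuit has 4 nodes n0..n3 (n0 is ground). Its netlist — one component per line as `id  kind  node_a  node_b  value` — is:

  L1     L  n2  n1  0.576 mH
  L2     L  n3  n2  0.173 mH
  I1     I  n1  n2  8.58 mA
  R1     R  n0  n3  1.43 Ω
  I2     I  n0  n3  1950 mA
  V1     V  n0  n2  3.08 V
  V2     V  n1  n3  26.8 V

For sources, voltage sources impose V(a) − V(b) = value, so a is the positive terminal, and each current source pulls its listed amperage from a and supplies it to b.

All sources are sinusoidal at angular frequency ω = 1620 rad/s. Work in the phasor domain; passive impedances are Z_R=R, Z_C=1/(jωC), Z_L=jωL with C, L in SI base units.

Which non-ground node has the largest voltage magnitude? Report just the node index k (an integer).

1

MNA unknowns: 3 node voltages V₁..V_3 plus 2 source currents (V1, V2)
L1: Y=0.000-1.072j on G[2,1]
L2: Y=0.000-3.568j on G[3,2]
I1: z[1]−=0.00858, z[2]+=0.00858
R1: Y=0.6993+0.000j on G[0,3]
I2: z[0]−=1.95, z[3]+=1.95
V1: row V0−V2=3.08, i_V1 at 0,2
V2: row V1−V3=26.8, i_V2 at 1,3
solve → V1=17.80+1.775j, V2=-3.080+0.000j, V3=-9.003+1.775j
aux → i_V1=-8.245+1.241j, i_V2=-1.911+22.37j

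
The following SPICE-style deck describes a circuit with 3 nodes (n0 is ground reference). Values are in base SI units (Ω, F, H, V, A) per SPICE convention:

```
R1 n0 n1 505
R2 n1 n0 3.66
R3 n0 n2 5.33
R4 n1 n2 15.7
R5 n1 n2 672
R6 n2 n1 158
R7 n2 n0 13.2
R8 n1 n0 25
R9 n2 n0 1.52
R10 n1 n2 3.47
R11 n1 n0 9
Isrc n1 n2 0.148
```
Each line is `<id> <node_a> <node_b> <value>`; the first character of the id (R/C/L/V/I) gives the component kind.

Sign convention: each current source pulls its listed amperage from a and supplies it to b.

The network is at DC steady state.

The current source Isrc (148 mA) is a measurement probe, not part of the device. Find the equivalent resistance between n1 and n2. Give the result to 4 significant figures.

Element admittances at DC:
  Y(R1) = 0.001980 S between n0,n1
  Y(R2) = 0.2732 S between n1,n0
  Y(R3) = 0.1876 S between n0,n2
  Y(R4) = 0.06369 S between n1,n2
  Y(R5) = 0.001488 S between n1,n2
  Y(R6) = 0.006329 S between n2,n1
  Y(R7) = 0.07576 S between n2,n0
  Y(R8) = 0.04000 S between n1,n0
  Y(R9) = 0.6579 S between n2,n0
  Y(R10) = 0.2882 S between n1,n2
  Y(R11) = 0.1111 S between n1,n0
  Isrc: injects 0.148 A into n2 (from n1)
Assemble and solve the 2×2 MNA system:
  V(n1)=-0.1554  V(n2)=0.07191

R_eq = 1.536 Ω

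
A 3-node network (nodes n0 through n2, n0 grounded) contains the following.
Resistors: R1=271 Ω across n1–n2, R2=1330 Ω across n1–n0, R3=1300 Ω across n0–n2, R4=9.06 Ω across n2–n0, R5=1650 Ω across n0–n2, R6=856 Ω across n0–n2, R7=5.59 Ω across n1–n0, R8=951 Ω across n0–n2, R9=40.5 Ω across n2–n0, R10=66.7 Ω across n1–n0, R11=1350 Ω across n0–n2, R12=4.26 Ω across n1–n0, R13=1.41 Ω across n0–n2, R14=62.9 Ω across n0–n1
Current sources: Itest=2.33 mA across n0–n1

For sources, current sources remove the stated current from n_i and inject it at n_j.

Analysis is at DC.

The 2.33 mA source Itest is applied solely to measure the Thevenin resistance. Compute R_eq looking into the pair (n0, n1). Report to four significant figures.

R_eq = 2.227 Ω

Apply KCL at each of the 2 non-ground nodes and solve the resulting linear system.
Node n1: branches {R1, R2, R7, R10, R12, R14, Itest} → V_1 = 0.005190
Node n2: branches {R1, R3, R4, R5, R6, R8, R9, R11, R13} → V_2 = 2.247e-05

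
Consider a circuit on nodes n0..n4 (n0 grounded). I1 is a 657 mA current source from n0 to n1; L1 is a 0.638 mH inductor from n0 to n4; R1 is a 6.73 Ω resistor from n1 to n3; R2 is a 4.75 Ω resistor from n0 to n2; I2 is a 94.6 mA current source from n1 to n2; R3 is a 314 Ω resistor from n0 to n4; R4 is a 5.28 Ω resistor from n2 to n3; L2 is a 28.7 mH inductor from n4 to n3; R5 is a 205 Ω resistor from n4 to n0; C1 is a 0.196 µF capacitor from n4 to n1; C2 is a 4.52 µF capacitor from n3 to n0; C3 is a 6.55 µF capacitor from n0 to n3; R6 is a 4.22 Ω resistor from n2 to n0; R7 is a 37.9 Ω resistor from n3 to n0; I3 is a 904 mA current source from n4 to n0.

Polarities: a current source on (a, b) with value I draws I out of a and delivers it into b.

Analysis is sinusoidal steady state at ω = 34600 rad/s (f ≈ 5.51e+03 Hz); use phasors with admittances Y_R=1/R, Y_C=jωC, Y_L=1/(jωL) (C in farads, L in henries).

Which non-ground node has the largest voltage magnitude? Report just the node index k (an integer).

Apply KCL at each of the 4 non-ground nodes and solve the resulting linear system.
Node n1: branches {I1, R1, I2, C1} → V_1 = 5.175-2.098j
Node n2: branches {R2, I2, R4, R6} → V_2 = 0.2989-0.4824j
Node n3: branches {R1, R4, L2, C2, C3, R7} → V_3 = 0.5058-1.622j
Node n4: branches {L1, R3, L2, R5, C1, I3} → V_4 = -5.257-21.48j

4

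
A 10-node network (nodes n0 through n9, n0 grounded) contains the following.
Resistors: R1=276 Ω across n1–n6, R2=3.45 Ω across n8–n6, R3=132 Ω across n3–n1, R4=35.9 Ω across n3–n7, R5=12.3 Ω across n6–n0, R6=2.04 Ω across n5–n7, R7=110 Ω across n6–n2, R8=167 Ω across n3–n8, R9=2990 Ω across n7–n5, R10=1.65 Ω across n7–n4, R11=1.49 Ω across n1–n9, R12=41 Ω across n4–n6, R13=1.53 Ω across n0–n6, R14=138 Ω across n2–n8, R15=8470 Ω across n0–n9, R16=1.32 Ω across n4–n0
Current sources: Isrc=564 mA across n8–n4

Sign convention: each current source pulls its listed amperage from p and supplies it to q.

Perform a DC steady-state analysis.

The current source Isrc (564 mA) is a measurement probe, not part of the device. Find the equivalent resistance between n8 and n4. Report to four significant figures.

R_eq = 5.748 Ω

MNA unknowns: 9 node voltages V₁..V_9
R1: Y=0.003623 on G[1,6]
R2: Y=0.2899 on G[8,6]
R3: Y=0.007576 on G[3,1]
R4: Y=0.02786 on G[3,7]
R5: Y=0.08130 on G[6,0]
R6: Y=0.4902 on G[5,7]
R7: Y=0.009091 on G[6,2]
R8: Y=0.005988 on G[3,8]
R9: Y=0.0003344 on G[7,5]
R10: Y=0.6061 on G[7,4]
R11: Y=0.6711 on G[1,9]
R12: Y=0.02439 on G[4,6]
R13: Y=0.6536 on G[0,6]
R14: Y=0.007246 on G[2,8]
R15: Y=0.0001181 on G[0,9]
R16: Y=0.7576 on G[4,0]
Isrc: z[8]−=0.564, z[4]+=0.564
solve → V1=-0.2047, V2=-1.526, V3=0.02816, V4=0.6774, V5=0.6488, V6=-0.6982, V7=0.6488, V8=-2.565, V9=-0.2047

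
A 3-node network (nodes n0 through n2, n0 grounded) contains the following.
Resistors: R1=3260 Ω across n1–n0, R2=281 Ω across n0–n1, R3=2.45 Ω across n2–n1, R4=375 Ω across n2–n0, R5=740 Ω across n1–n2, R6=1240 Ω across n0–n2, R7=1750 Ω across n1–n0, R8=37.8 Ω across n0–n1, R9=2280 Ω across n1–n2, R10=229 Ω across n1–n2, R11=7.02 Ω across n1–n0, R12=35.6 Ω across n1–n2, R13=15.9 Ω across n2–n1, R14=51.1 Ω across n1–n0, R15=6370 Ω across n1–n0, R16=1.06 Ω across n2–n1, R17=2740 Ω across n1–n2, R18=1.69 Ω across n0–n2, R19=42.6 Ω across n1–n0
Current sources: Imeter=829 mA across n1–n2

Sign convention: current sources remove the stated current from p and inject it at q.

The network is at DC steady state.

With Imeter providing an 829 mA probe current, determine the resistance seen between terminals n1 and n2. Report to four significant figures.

Element admittances at DC:
  Y(R1) = 0.0003067 S between n1,n0
  Y(R2) = 0.003559 S between n0,n1
  Y(R3) = 0.4082 S between n2,n1
  Y(R4) = 0.002667 S between n2,n0
  Y(R5) = 0.001351 S between n1,n2
  Y(R6) = 0.0008065 S between n0,n2
  Y(R7) = 0.0005714 S between n1,n0
  Y(R8) = 0.02646 S between n0,n1
  Y(R9) = 0.0004386 S between n1,n2
  Y(R10) = 0.004367 S between n1,n2
  Y(R11) = 0.1425 S between n1,n0
  Y(R12) = 0.02809 S between n1,n2
  Y(R13) = 0.06289 S between n2,n1
  Y(R14) = 0.01957 S between n1,n0
  Y(R15) = 0.0001570 S between n1,n0
  Y(R16) = 0.9434 S between n2,n1
  Y(R17) = 0.0003650 S between n1,n2
  Y(R18) = 0.5917 S between n0,n2
  Y(R19) = 0.02347 S between n1,n0
  Imeter: injects 0.829 A into n2 (from n1)
Assemble and solve the 2×2 MNA system:
  V(n1)=-0.3781  V(n2)=0.1375

R_eq = 0.6220 Ω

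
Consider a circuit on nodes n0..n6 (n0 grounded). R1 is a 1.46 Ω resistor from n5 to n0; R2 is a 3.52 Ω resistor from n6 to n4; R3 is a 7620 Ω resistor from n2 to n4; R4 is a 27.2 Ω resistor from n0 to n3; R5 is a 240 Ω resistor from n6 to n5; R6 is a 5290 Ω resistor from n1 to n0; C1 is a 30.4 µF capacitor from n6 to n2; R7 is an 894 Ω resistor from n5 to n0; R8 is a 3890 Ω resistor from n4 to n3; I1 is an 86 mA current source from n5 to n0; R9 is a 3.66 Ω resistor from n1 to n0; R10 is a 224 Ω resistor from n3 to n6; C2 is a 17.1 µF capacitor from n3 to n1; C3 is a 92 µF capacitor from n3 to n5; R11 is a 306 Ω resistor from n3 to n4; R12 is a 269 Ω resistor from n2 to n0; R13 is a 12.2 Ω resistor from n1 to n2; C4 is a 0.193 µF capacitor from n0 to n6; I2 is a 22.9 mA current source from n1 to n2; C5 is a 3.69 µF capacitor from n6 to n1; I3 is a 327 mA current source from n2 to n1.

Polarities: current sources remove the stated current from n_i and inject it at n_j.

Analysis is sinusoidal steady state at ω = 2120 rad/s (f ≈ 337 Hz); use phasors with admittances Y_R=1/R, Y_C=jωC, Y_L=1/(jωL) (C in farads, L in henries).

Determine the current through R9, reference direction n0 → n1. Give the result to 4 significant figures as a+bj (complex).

Element admittances at ω=2120 rad/s:
  Y(R1) = 0.6849+0.000j S between n5,n0
  Y(R2) = 0.2841+0.000j S between n6,n4
  Y(R3) = 0.0001312+0.000j S between n2,n4
  Y(R4) = 0.03676+0.000j S between n0,n3
  Y(R5) = 0.004167+0.000j S between n6,n5
  Y(R6) = 0.0001890+0.000j S between n1,n0
  Y(C1) = 0.000+0.06445j S between n6,n2
  Y(R7) = 0.001119+0.000j S between n5,n0
  Y(R8) = 0.0002571+0.000j S between n4,n3
  I1: injects 0.086 A into n0 (from n5)
  Y(R9) = 0.2732+0.000j S between n1,n0
  Y(R10) = 0.004464+0.000j S between n3,n6
  Y(C2) = 0.000+0.03625j S between n3,n1
  Y(C3) = 0.000+0.1950j S between n3,n5
  Y(R11) = 0.003268+0.000j S between n3,n4
  Y(R12) = 0.003717+0.000j S between n2,n0
  Y(R13) = 0.08197+0.000j S between n1,n2
  Y(C4) = 0.000+0.0004092j S between n0,n6
  I2: injects 0.0229 A into n2 (from n1)
  Y(C5) = 0.000+0.007823j S between n6,n1
  I3: injects 0.327 A into n1 (from n2)
Assemble and solve the 6×6 MNA system:
  V(n1)=0.1411-0.02579j  V(n2)=-3.071+0.2766j  V(n3)=-0.1305+0.06813j  V(n4)=-2.639-0.1752j  V(n5)=-0.1581+0.006722j  V(n6)=-2.670-0.1784j

-0.03856+0.007047j A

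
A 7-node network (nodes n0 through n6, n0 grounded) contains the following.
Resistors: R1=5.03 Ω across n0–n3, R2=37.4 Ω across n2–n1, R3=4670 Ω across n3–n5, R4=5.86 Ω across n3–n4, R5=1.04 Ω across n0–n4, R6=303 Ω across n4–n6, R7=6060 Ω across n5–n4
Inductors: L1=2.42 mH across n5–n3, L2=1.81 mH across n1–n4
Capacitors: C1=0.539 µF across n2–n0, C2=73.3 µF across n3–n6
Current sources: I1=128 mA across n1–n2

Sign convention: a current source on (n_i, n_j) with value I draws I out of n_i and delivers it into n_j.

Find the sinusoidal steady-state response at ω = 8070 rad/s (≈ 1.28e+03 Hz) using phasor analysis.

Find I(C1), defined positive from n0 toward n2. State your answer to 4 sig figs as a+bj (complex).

Element admittances at ω=8070 rad/s:
  Y(R1) = 0.1988+0.000j S between n0,n3
  Y(R2) = 0.02674+0.000j S between n2,n1
  Y(R3) = 0.0002141+0.000j S between n3,n5
  Y(L1) = 0.000-0.05120j S between n5,n3
  Y(C1) = 0.000+0.004350j S between n2,n0
  Y(C2) = 0.000+0.5915j S between n3,n6
  Y(R4) = 0.1706+0.000j S between n3,n4
  Y(R5) = 0.9615+0.000j S between n0,n4
  Y(L2) = 0.000-0.06846j S between n1,n4
  Y(R6) = 0.003300+0.000j S between n4,n6
  Y(R7) = 0.0001650+0.000j S between n5,n4
  I1: injects 0.128 A into n2 (from n1)
Assemble and solve the 6×6 MNA system:
  V(n1)=0.3112-0.07651j  V(n2)=4.955-0.8826j  V(n3)=-0.001699-0.009544j  V(n4)=-0.003641-0.02044j  V(n5)=-0.001664-0.009550j  V(n6)=-0.001760-0.009533j

-0.003839-0.02155j A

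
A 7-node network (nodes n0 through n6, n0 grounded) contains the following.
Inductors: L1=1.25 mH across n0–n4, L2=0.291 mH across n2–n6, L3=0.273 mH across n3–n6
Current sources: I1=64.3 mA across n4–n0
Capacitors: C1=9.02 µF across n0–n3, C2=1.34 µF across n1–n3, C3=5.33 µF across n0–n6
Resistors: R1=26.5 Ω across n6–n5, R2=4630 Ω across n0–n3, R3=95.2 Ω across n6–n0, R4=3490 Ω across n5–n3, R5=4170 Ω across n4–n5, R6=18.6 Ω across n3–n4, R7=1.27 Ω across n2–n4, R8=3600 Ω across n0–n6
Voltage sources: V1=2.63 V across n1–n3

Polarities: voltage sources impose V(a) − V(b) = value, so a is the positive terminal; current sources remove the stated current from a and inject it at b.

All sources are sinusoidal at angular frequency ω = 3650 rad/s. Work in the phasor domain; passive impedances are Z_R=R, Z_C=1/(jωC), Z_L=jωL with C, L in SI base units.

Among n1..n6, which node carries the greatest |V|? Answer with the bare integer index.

1

Element admittances at ω=3650 rad/s:
  Y(L1) = 0.000-0.2192j S between n0,n4
  I1: injects 0.0643 A into n0 (from n4)
  Y(C1) = 0.000+0.03292j S between n0,n3
  Y(C2) = 0.000+0.004891j S between n1,n3
  Y(R1) = 0.03774+0.000j S between n6,n5
  Y(L2) = 0.000-0.9415j S between n2,n6
  Y(R2) = 0.0002160+0.000j S between n0,n3
  Y(C3) = 0.000+0.01945j S between n0,n6
  Y(R3) = 0.01050+0.000j S between n6,n0
  Y(R4) = 0.0002865+0.000j S between n5,n3
  Y(R5) = 0.0002398+0.000j S between n4,n5
  Y(R6) = 0.05376+0.000j S between n3,n4
  Y(R7) = 0.7874+0.000j S between n2,n4
  Y(L3) = 0.000-1.004j S between n3,n6
  Y(R8) = 0.0002778+0.000j S between n0,n6
  V1: constraint V(n1)−V(n3) = 2.63
Assemble and solve the 7×7 MNA system:
  V(n1)=2.557-0.4046j  V(n2)=-0.06013-0.3740j  V(n3)=-0.07335-0.4046j  V(n4)=-0.03696-0.3856j  V(n5)=-0.06965-0.3934j  V(n6)=-0.06983-0.3933j
  i(V1)=0.000-0.01286j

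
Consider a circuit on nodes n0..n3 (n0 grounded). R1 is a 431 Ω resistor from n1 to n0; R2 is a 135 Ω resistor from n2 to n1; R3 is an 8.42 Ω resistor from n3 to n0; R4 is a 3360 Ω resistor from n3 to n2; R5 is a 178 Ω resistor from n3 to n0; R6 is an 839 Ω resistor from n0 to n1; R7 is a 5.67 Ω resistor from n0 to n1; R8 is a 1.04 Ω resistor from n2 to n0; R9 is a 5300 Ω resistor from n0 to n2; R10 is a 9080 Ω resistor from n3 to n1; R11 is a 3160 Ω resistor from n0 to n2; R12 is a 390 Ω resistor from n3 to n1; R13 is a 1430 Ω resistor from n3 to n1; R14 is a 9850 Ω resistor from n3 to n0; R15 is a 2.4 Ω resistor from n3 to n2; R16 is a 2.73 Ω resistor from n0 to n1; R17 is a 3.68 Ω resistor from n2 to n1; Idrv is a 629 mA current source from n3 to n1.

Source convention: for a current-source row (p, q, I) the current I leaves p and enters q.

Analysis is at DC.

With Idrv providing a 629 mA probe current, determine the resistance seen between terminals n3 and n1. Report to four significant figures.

R_eq = 3.174 Ω

Apply KCL at each of the 3 non-ground nodes and solve the resulting linear system.
Node n1: branches {R1, R2, R6, R7, R10, R12, R13, R16, R17, Idrv} → V_1 = 0.6808
Node n2: branches {R2, R4, R8, R9, R11, R15, R17} → V_2 = -0.2163
Node n3: branches {R3, R4, R5, R10, R12, R13, R14, R15, Idrv} → V_3 = -1.316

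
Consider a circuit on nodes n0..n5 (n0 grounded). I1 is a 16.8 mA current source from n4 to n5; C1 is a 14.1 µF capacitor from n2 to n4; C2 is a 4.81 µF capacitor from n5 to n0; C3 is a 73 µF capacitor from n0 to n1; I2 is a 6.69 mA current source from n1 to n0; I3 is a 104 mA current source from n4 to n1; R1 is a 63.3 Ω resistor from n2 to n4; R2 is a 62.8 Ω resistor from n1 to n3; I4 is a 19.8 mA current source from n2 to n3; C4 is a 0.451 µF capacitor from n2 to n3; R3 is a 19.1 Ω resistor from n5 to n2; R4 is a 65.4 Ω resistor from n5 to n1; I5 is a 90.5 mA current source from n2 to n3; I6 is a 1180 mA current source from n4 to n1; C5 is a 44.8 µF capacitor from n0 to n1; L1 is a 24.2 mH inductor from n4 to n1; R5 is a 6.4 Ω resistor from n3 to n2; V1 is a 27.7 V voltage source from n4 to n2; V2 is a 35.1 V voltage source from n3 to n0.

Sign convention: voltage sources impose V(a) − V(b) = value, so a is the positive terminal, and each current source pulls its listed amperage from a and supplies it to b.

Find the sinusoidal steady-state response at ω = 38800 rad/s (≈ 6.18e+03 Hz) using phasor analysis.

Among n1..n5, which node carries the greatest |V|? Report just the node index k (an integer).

Apply KCL at each of the 5 non-ground nodes and solve the resulting linear system.
Node n1: branches {C3, I2, I3, R2, R4, I6, C5, L1} → V_1 = -0.02515-0.4083j
Node n2: branches {C1, R1, I4, C4, R3, I5, R5, V1} → V_2 = 20.01+0.2476j
Node n3: branches {R2, I4, C4, I5, R5, V2} → V_3 = 35.10+0.000j
Node n4: branches {I1, C1, I3, R1, I6, L1, V1} → V_4 = 47.71+0.2476j
Node n5: branches {I1, C2, R3, R4} → V_5 = 1.858-5.028j
Source currents: i(V1)=-1.739-15.10j, i(V2)=-2.811-0.2319j

4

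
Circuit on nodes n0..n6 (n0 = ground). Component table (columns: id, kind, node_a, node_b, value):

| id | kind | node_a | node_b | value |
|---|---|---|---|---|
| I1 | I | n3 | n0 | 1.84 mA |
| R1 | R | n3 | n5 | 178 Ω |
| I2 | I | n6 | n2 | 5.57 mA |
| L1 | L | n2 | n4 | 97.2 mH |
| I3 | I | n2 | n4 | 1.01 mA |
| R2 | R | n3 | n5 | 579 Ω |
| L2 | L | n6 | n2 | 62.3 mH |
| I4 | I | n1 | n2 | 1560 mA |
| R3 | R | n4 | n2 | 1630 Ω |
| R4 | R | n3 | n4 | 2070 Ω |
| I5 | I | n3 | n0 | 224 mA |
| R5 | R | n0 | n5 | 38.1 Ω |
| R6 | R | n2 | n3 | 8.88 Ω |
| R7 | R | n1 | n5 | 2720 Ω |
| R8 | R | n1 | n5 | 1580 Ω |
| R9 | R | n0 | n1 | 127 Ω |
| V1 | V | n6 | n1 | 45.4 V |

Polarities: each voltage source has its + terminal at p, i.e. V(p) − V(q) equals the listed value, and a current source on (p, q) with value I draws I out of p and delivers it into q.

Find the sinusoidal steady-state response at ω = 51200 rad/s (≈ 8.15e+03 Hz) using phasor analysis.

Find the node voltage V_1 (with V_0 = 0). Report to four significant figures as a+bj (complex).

MNA unknowns: 6 node voltages V₁..V_6 plus 1 source current (V1)
I1: z[3]−=0.00184, z[0]+=0.00184
R1: Y=0.005618+0.000j on G[3,5]
I2: z[6]−=0.00557, z[2]+=0.00557
L1: Y=0.000-0.0002009j on G[2,4]
I3: z[2]−=0.00101, z[4]+=0.00101
R2: Y=0.001727+0.000j on G[3,5]
L2: Y=0.000-0.0003135j on G[6,2]
I4: z[1]−=1.56, z[2]+=1.56
R3: Y=0.0006135+0.000j on G[4,2]
R4: Y=0.0004831+0.000j on G[3,4]
I5: z[3]−=0.224, z[0]+=0.224
R5: Y=0.02625+0.000j on G[0,5]
R6: Y=0.1126+0.000j on G[2,3]
R7: Y=0.0003676+0.000j on G[1,5]
R8: Y=0.0006329+0.000j on G[1,5]
R9: Y=0.007874+0.000j on G[0,1]
V1: row V6−V1=45.4, i_V1 at 6,1
solve → V1=-170.5-12.38j, V2=237.3+20.19j, V3=223.5+19.18j, V4=232.4+18.85j, V5=42.53+3.715j, V6=-125.1-12.38j
aux → i_V1=0.004642-0.1136j

-170.5-12.38j V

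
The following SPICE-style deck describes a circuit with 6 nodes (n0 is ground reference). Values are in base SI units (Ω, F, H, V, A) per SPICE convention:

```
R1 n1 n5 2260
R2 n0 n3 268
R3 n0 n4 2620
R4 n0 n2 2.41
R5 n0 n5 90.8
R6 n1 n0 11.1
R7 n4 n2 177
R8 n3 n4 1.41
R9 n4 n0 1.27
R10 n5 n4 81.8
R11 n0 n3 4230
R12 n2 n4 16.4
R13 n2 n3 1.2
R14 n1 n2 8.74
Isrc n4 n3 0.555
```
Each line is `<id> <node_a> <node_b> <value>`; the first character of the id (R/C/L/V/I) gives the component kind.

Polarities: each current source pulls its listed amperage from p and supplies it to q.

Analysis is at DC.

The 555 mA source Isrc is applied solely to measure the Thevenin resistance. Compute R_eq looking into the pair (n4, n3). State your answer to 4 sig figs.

Apply KCL at each of the 5 non-ground nodes and solve the resulting linear system.
Node n1: branches {R1, R6, R14} → V_1 = 0.1409
Node n2: branches {R4, R7, R12, R13, R14} → V_2 = 0.2527
Node n3: branches {R2, R8, R11, R13, Isrc} → V_3 = 0.4261
Node n4: branches {R3, R7, R8, R9, R10, R12, Isrc} → V_4 = -0.1503
Node n5: branches {R1, R5, R10} → V_5 = -0.07497

R_eq = 1.039 Ω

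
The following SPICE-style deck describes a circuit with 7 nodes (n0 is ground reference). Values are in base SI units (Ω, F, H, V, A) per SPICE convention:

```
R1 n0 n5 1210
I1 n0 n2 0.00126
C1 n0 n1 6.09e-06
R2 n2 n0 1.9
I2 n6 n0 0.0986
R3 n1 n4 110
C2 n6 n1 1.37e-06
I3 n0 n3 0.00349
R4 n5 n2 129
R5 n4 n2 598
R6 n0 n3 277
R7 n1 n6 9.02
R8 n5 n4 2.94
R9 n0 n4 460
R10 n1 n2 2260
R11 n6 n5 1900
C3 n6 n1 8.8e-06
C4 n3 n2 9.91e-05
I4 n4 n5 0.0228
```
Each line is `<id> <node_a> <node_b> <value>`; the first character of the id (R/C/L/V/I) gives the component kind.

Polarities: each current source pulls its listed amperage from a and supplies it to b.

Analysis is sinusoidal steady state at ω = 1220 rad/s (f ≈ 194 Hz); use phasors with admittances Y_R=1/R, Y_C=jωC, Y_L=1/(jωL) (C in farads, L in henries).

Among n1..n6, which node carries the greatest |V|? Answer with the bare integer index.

6

Element admittances at ω=1220 rad/s:
  Y(R1) = 0.0008264+0.000j S between n0,n5
  I1: injects 0.00126 A into n2 (from n0)
  Y(C1) = 0.000+0.007430j S between n0,n1
  Y(R2) = 0.5263+0.000j S between n2,n0
  I2: injects 0.0986 A into n0 (from n6)
  Y(R3) = 0.009091+0.000j S between n1,n4
  Y(C2) = 0.000+0.001671j S between n6,n1
  I3: injects 0.00349 A into n3 (from n0)
  Y(R4) = 0.007752+0.000j S between n5,n2
  Y(R5) = 0.001672+0.000j S between n4,n2
  Y(R6) = 0.003610+0.000j S between n0,n3
  Y(R7) = 0.1109+0.000j S between n1,n6
  Y(R8) = 0.3401+0.000j S between n5,n4
  Y(R9) = 0.002174+0.000j S between n0,n4
  Y(R10) = 0.0004425+0.000j S between n1,n2
  Y(R11) = 0.0005263+0.000j S between n6,n5
  Y(C3) = 0.000+0.01074j S between n6,n1
  Y(C4) = 0.000+0.1209j S between n3,n2
  I4: injects 0.0228 A into n5 (from n4)
Assemble and solve the 6×6 MNA system:
  V(n1)=-6.432+8.248j  V(n2)=-0.04523+0.06976j  V(n3)=-0.04641+0.03951j  V(n4)=-2.899+3.664j  V(n5)=-2.771+3.583j  V(n6)=-7.291+8.322j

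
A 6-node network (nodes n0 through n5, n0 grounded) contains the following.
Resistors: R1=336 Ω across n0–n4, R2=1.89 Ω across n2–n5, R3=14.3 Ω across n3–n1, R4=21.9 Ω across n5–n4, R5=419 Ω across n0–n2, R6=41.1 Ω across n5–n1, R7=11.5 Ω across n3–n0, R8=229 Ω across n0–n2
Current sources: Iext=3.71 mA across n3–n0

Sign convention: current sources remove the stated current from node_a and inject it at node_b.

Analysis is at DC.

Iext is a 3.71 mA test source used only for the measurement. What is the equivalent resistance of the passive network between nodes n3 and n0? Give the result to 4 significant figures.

R_eq = 10.73 Ω

Element admittances at DC:
  Y(R1) = 0.002976 S between n0,n4
  Y(R2) = 0.5291 S between n2,n5
  Y(R3) = 0.06993 S between n3,n1
  Y(R4) = 0.04566 S between n5,n4
  Y(R5) = 0.002387 S between n0,n2
  Y(R6) = 0.02433 S between n5,n1
  Y(R7) = 0.08696 S between n3,n0
  Y(R8) = 0.004367 S between n0,n2
  Iext: injects 0.00371 A into n0 (from n3)
Assemble and solve the 5×5 MNA system:
  V(n1)=-0.03629  V(n2)=-0.02580  V(n3)=-0.03982  V(n4)=-0.02453  V(n5)=-0.02613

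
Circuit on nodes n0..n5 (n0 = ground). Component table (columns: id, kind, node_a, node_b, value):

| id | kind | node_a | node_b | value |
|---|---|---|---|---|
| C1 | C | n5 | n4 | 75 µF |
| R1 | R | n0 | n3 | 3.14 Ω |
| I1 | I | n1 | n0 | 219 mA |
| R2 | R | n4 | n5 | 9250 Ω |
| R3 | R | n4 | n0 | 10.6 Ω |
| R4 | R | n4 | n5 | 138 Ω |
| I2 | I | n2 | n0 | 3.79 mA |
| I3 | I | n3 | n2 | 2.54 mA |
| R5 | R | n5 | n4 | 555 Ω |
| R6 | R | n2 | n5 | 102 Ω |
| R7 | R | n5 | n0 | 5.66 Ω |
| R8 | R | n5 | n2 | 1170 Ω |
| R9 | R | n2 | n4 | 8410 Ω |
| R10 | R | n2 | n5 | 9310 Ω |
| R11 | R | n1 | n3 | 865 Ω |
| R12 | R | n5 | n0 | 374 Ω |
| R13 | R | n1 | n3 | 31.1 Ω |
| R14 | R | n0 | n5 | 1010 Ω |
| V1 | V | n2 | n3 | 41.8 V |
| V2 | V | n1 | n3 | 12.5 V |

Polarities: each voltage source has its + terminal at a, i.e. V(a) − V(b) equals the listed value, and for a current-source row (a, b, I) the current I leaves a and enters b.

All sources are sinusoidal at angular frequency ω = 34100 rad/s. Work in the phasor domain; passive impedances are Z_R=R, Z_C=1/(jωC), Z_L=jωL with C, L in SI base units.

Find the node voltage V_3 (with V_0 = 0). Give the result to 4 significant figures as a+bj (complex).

Element admittances at ω=34100 rad/s:
  Y(C1) = 0.000+2.557j S between n5,n4
  Y(R1) = 0.3185+0.000j S between n0,n3
  I1: injects 0.219 A into n0 (from n1)
  Y(R2) = 0.0001081+0.000j S between n4,n5
  Y(R3) = 0.09434+0.000j S between n4,n0
  Y(R4) = 0.007246+0.000j S between n4,n5
  I2: injects 0.00379 A into n0 (from n2)
  I3: injects 0.00254 A into n2 (from n3)
  Y(R5) = 0.001802+0.000j S between n5,n4
  Y(R6) = 0.009804+0.000j S between n2,n5
  Y(R7) = 0.1767+0.000j S between n5,n0
  Y(R8) = 0.0008547+0.000j S between n5,n2
  Y(R9) = 0.0001189+0.000j S between n2,n4
  Y(R10) = 0.0001074+0.000j S between n2,n5
  Y(R11) = 0.001156+0.000j S between n1,n3
  Y(R12) = 0.002674+0.000j S between n5,n0
  Y(R13) = 0.03215+0.000j S between n1,n3
  Y(R14) = 0.0009901+0.000j S between n0,n5
  V1: constraint V(n2)−V(n3) = 41.8
  V2: constraint V(n1)−V(n3) = 12.5
Assemble and solve the 7×7 MNA system:
  V(n1)=10.49-0.0005729j  V(n2)=39.79-0.0005729j  V(n3)=-2.008-0.0005729j  V(n4)=1.516+0.03620j  V(n5)=1.517-0.01793j
  i(V1)=-0.4179-0.0001824j  i(V2)=-0.6354+0.000j

-2.008-0.0005729j V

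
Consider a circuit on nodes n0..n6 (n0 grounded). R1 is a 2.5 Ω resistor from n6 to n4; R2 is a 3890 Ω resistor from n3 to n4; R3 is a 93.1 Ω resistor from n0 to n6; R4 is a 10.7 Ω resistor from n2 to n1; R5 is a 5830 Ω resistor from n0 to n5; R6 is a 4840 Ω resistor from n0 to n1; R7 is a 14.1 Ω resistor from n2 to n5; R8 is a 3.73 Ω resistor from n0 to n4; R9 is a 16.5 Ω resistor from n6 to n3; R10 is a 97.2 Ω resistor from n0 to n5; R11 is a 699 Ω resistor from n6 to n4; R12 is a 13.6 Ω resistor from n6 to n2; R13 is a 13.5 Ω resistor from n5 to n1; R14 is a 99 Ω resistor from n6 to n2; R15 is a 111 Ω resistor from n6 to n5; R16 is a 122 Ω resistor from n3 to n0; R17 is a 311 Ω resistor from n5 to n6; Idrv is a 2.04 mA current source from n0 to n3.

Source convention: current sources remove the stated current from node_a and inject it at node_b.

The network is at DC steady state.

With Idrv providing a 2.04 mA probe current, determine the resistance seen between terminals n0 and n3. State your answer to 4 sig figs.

Element admittances at DC:
  Y(R1) = 0.4000 S between n6,n4
  Y(R2) = 0.0002571 S between n3,n4
  Y(R3) = 0.01074 S between n0,n6
  Y(R4) = 0.09346 S between n2,n1
  Y(R5) = 0.0001715 S between n0,n5
  Y(R6) = 0.0002066 S between n0,n1
  Y(R7) = 0.07092 S between n2,n5
  Y(R8) = 0.2681 S between n0,n4
  Y(R9) = 0.06061 S between n6,n3
  Y(R10) = 0.01029 S between n0,n5
  Y(R11) = 0.001431 S between n6,n4
  Y(R12) = 0.07353 S between n6,n2
  Y(R13) = 0.07407 S between n5,n1
  Y(R14) = 0.01010 S between n6,n2
  Y(R15) = 0.009009 S between n6,n5
  Y(R16) = 0.008197 S between n3,n0
  Y(R17) = 0.003215 S between n5,n6
  Idrv: injects 0.00204 A into n3 (from n0)
Assemble and solve the 6×6 MNA system:
  V(n1)=0.008451  V(n2)=0.008730  V(n3)=0.03795  V(n4)=0.005743  V(n5)=0.008123  V(n6)=0.009557

R_eq = 18.60 Ω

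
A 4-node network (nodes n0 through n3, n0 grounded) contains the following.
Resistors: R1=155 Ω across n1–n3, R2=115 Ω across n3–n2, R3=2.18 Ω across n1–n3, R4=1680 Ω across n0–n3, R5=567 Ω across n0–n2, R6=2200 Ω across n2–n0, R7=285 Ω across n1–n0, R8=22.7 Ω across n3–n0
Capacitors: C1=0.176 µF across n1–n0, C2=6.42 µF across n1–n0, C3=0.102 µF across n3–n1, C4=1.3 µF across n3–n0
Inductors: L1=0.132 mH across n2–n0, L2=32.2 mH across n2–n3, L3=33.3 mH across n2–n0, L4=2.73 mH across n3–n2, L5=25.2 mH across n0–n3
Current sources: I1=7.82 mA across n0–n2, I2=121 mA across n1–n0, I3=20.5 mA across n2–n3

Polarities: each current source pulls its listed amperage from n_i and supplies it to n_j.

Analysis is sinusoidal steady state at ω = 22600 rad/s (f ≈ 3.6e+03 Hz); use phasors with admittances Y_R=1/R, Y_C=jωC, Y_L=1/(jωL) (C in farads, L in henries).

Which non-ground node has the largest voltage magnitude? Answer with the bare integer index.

1

Apply KCL at each of the 3 non-ground nodes and solve the resulting linear system.
Node n1: branches {R1, C1, R3, C2, C3, I2, R7} → V_1 = -0.1946+0.5913j
Node n2: branches {R2, R5, L1, R6, L2, L3, L4, I1, I3} → V_2 = -0.01969-0.01182j
Node n3: branches {R1, R2, R3, R4, L2, C3, C4, L4, L5, R8, I3} → V_3 = -0.1257+0.5330j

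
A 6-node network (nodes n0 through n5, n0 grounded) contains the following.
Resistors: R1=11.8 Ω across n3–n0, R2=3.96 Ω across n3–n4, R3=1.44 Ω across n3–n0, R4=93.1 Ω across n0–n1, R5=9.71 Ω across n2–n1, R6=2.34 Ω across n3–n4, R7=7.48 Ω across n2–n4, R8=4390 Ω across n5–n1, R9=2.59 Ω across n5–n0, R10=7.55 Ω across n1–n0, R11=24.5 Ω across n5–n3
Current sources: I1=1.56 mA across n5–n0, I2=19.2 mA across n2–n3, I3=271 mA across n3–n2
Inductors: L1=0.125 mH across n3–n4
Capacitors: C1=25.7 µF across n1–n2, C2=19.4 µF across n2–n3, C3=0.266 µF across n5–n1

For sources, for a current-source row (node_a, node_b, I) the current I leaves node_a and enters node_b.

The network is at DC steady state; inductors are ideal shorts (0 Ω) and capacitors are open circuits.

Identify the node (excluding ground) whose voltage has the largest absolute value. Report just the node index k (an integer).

Apply KCL at each of the 5 non-ground nodes and solve the resulting linear system.
Node n1: branches {R4, R5, C1, R8, R10, C3} → V_1 = 0.5172
Node n2: branches {R5, C1, I2, R7, C2, I3} → V_2 = 1.238
Node n3: branches {R1, R2, R3, L1, R6, I2, R11, C2, I3} → V_3 = -0.09107
Node n4: branches {R2, L1, R6, R7} → V_4 = -0.09107
Node n5: branches {I1, R8, R9, R11, C3} → V_5 = -0.01208
Source currents: i(L1)=-0.1776

2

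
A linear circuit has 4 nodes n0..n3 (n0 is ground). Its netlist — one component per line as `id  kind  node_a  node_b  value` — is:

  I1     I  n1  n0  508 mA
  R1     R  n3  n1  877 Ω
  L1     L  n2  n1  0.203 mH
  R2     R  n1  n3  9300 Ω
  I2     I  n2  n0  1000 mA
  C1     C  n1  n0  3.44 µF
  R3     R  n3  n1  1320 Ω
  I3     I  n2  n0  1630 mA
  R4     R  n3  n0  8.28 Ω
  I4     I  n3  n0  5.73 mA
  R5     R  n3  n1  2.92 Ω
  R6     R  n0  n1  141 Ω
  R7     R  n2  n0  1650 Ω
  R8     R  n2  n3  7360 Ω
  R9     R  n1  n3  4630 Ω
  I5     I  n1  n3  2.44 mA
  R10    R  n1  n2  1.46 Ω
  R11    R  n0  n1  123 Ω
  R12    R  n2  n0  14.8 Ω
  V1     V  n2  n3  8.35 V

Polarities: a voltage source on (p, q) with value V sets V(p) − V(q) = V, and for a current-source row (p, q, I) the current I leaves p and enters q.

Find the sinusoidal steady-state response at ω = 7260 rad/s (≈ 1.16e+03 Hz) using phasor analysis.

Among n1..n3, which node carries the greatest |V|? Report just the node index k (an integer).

3

MNA unknowns: 3 node voltages V₁..V_3 plus 1 source current (V1)
I1: z[1]−=0.508, z[0]+=0.508
R1: Y=0.001140+0.000j on G[3,1]
L1: Y=0.000-0.6785j on G[2,1]
R2: Y=0.0001075+0.000j on G[1,3]
I2: z[2]−=1, z[0]+=1
C1: Y=0.000+0.02497j on G[1,0]
R3: Y=0.0007576+0.000j on G[3,1]
I3: z[2]−=1.63, z[0]+=1.63
R4: Y=0.1208+0.000j on G[3,0]
I4: z[3]−=0.00573, z[0]+=0.00573
R5: Y=0.3425+0.000j on G[3,1]
R6: Y=0.007092+0.000j on G[0,1]
R7: Y=0.0006061+0.000j on G[2,0]
R8: Y=0.0001359+0.000j on G[2,3]
R9: Y=0.0002160+0.000j on G[1,3]
I5: z[1]−=0.00244, z[3]+=0.00244
R10: Y=0.6849+0.000j on G[1,2]
R11: Y=0.008130+0.000j on G[0,1]
R12: Y=0.06757+0.000j on G[2,0]
V1: row V2−V3=8.35, i_V1 at 2,3
solve → V1=-12.53+0.4089j, V2=-10.24+1.624j, V3=-18.59+1.624j
aux → i_V1=-4.330+0.6148j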